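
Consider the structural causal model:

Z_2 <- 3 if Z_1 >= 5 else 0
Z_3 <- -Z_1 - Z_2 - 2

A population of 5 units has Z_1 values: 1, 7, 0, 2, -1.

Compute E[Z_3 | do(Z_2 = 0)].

The intervention sets Z_2=0 in all 5 units regardless of Z_1. Recomputing Z_3 per unit gives -3, -9, -2, -4, -1; average -3.8.

-3.8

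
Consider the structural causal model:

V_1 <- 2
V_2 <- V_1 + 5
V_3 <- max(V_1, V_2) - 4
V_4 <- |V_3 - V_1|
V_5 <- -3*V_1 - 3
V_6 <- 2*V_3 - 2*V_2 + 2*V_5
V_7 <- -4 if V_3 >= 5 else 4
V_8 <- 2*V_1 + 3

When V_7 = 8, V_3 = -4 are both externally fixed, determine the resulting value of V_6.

-40

Setting V_7 = 8, V_3 = -4 by intervention discards those variables' equations.
V_2 = V_1 + 5  [with V_1=2]  = 7
V_5 = -3*V_1 - 3  [with V_1=2]  = -9
V_6 = 2*V_3 - 2*V_2 + 2*V_5  [with V_3=-4, V_2=7, V_5=-9]  = -40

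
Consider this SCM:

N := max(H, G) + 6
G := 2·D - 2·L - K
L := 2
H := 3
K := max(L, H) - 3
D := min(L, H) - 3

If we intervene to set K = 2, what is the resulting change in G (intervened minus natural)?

Intervening sets K = 2 and removes its equation (K := max(L, H) - 3).
D = min(L, H) - 3  [with L=2, H=3]  = -1
G = 2·D - 2·L - K  [with D=-1, L=2, K=2]  = -8
Without intervention: D = min(L, H) - 3  [with L=2, H=3]  = -1; K = max(L, H) - 3  [with L=2, H=3]  = 0; G = 2·D - 2·L - K  [with D=-1, L=2, K=0]  = -6.
Change = -8 − (-6) = -2.

-2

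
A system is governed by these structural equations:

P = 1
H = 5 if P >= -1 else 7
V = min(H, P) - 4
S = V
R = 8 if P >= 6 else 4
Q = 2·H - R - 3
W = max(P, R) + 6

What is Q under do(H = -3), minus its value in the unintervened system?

-16

Under do(H=-3), the mechanism H = 5 if P >= -1 else 7 is discarded; H is fixed at -3.
R = 8 if P >= 6 else 4  [with P=1]  = 4
Q = 2·H - R - 3  [with H=-3, R=4]  = -13
Without intervention: H = 5 if P >= -1 else 7  [with P=1]  = 5; R = 8 if P >= 6 else 4  [with P=1]  = 4; Q = 2·H - R - 3  [with H=5, R=4]  = 3.
Change = -13 − 3 = -16.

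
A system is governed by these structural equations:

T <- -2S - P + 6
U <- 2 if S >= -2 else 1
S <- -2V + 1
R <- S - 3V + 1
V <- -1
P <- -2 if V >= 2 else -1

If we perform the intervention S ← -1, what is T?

9

do(S=-1) replaces the equation S <- -2V + 1 with the constant S = -1.
P = -2 if V >= 2 else -1  [with V=-1]  = -1
T = -2S - P + 6  [with S=-1, P=-1]  = 9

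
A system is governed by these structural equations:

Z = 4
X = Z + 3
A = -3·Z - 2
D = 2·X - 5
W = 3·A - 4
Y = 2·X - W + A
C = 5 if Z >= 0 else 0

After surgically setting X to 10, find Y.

Under do(X=10), the mechanism X = Z + 3 is discarded; X is fixed at 10.
A = -3·Z - 2  [with Z=4]  = -14
W = 3·A - 4  [with A=-14]  = -46
Y = 2·X - W + A  [with X=10, W=-46, A=-14]  = 52

52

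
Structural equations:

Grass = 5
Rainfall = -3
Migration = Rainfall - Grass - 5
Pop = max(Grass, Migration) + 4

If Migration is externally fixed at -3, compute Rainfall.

-3

Under do(Migration=-3), the mechanism Migration = Rainfall - Grass - 5 is discarded; Migration is fixed at -3.
Rainfall is not downstream of the intervention, so its value is determined by the original equations.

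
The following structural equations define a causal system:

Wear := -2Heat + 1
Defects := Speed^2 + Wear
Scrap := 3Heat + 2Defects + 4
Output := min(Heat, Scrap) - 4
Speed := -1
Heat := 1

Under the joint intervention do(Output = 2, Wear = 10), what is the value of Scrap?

Under do(Output = 2, Wear = 10), each intervened variable's structural equation is replaced by its fixed value.
Defects = Speed^2 + Wear  [with Speed=-1, Wear=10]  = 11
Scrap = 3Heat + 2Defects + 4  [with Heat=1, Defects=11]  = 29

29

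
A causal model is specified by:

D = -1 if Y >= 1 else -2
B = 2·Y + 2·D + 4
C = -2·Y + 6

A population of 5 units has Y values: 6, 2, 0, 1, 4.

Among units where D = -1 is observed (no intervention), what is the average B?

E[B|D=-1] averages over only the 4 units with D=-1 (Y = 6, 2, 1, 4): B = 14, 6, 4, 10, mean 8.5.

8.5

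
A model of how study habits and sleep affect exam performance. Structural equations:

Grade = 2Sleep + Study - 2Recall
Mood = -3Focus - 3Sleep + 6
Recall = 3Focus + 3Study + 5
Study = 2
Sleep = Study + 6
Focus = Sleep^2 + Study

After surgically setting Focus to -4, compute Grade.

The intervention breaks the incoming arrows to Focus: Focus = Sleep^2 + Study no longer applies, and Focus = -4.
Sleep = Study + 6  [with Study=2]  = 8
Recall = 3Focus + 3Study + 5  [with Focus=-4, Study=2]  = -1
Grade = 2Sleep + Study - 2Recall  [with Sleep=8, Study=2, Recall=-1]  = 20

20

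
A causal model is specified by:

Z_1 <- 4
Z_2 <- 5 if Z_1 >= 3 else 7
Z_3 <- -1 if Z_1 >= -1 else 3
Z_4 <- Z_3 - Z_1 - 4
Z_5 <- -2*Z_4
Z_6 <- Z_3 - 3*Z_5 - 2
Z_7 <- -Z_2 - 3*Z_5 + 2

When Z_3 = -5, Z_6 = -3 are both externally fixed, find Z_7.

-81

Under do(Z_3 = -5, Z_6 = -3), each intervened variable's structural equation is replaced by its fixed value.
Z_2 = 5 if Z_1 >= 3 else 7  [with Z_1=4]  = 5
Z_4 = Z_3 - Z_1 - 4  [with Z_3=-5, Z_1=4]  = -13
Z_5 = -2*Z_4  [with Z_4=-13]  = 26
Z_7 = -Z_2 - 3*Z_5 + 2  [with Z_2=5, Z_5=26]  = -81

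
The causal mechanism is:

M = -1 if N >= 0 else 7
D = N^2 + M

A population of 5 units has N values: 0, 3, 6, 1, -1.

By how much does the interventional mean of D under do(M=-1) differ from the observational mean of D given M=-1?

-2.1

Under do(M=-1), M's equation is replaced by M=-1 for every unit. Per-unit D: -1, 8, 35, 0, 0. Mean = 8.4.
Conditioning on M=-1 selects the 4 unit(s) with N ∈ {0, 3, 6, 1}. Their D values: -1, 8, 35, 0. Mean = 10.5.
Difference = 8.4 − 10.5 = -2.1.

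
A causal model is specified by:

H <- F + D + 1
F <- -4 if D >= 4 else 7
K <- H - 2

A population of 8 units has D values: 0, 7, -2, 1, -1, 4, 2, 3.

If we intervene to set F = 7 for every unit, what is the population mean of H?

9.75

Every unit gets F=7 under the intervention. H values become 8, 15, 6, 9, 7, 12, 10, 11; E[H|do(F=7)] = 9.75.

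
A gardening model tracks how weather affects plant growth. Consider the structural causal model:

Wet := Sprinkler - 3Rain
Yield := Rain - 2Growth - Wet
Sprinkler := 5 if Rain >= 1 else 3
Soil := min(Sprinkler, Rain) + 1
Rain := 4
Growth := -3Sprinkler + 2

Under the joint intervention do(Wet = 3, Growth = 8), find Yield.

The joint intervention fixes Wet = 3, Growth = 8, removing each variable's own equation.
Yield = Rain - 2Growth - Wet  [with Rain=4, Growth=8, Wet=3]  = -15

-15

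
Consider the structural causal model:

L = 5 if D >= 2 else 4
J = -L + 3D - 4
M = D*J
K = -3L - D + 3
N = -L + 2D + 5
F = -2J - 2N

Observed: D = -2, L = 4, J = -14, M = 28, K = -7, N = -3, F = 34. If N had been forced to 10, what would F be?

8

Intervening sets N = 10 and removes its equation (N = -L + 2D + 5).
L = 5 if D >= 2 else 4  [with D=-2]  = 4
J = -L + 3D - 4  [with L=4, D=-2]  = -14
F = -2J - 2N  [with J=-14, N=10]  = 8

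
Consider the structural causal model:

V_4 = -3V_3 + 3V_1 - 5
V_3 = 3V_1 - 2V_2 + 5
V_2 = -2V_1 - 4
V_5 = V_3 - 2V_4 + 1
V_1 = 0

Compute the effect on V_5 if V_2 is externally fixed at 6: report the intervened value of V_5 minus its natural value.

-140

do(V_2=6) replaces the equation V_2 = -2V_1 - 4 with the constant V_2 = 6.
V_3 = 3V_1 - 2V_2 + 5  [with V_1=0, V_2=6]  = -7
V_4 = -3V_3 + 3V_1 - 5  [with V_3=-7, V_1=0]  = 16
V_5 = V_3 - 2V_4 + 1  [with V_3=-7, V_4=16]  = -38
Without intervention: V_2 = -2V_1 - 4  [with V_1=0]  = -4; V_3 = 3V_1 - 2V_2 + 5  [with V_1=0, V_2=-4]  = 13; V_4 = -3V_3 + 3V_1 - 5  [with V_3=13, V_1=0]  = -44; V_5 = V_3 - 2V_4 + 1  [with V_3=13, V_4=-44]  = 102.
Change = -38 − 102 = -140.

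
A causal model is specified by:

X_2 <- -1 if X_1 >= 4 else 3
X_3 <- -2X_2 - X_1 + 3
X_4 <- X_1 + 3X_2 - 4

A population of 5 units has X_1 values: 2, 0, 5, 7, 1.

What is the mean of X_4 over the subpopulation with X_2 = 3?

6

E[X_4|X_2=3] averages over only the 3 units with X_2=3 (X_1 = 2, 0, 1): X_4 = 7, 5, 6, mean 6.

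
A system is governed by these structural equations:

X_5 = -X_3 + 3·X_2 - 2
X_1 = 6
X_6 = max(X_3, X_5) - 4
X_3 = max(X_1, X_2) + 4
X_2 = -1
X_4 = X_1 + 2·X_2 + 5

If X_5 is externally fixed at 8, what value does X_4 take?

The intervention breaks the incoming arrows to X_5: X_5 = -X_3 + 3·X_2 - 2 no longer applies, and X_5 = 8.
Since X_4 is not a descendant of the intervened variable, it is unaffected.
X_4 = X_1 + 2·X_2 + 5  [with X_1=6, X_2=-1]  = 9

9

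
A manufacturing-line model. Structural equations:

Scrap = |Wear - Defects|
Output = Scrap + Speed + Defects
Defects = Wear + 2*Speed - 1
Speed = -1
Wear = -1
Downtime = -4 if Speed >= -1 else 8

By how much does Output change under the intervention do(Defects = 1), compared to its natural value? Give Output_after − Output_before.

4

do(Defects=1) replaces the equation Defects = Wear + 2*Speed - 1 with the constant Defects = 1.
Scrap = |Wear - Defects|  [with Wear=-1, Defects=1]  = 2
Output = Scrap + Speed + Defects  [with Scrap=2, Speed=-1, Defects=1]  = 2
Without intervention: Defects = Wear + 2*Speed - 1  [with Wear=-1, Speed=-1]  = -4; Scrap = |Wear - Defects|  [with Wear=-1, Defects=-4]  = 3; Output = Scrap + Speed + Defects  [with Scrap=3, Speed=-1, Defects=-4]  = -2.
Change = 2 − (-2) = 4.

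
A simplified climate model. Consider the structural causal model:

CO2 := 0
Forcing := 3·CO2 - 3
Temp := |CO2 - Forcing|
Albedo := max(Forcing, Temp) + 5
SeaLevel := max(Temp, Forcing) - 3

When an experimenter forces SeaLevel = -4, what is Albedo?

8

The intervention breaks the incoming arrows to SeaLevel: SeaLevel := max(Temp, Forcing) - 3 no longer applies, and SeaLevel = -4.
Since Albedo is not a descendant of the intervened variable, it is unaffected.
Forcing = 3·CO2 - 3  [with CO2=0]  = -3
Temp = |CO2 - Forcing|  [with CO2=0, Forcing=-3]  = 3
Albedo = max(Forcing, Temp) + 5  [with Forcing=-3, Temp=3]  = 8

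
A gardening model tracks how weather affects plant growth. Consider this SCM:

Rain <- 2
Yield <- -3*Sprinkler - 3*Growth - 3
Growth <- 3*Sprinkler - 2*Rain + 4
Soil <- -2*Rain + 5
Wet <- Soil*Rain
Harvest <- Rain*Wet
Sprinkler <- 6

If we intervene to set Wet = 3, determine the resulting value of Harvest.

The intervention breaks the incoming arrows to Wet: Wet <- Soil*Rain no longer applies, and Wet = 3.
Harvest = Rain*Wet  [with Rain=2, Wet=3]  = 6

6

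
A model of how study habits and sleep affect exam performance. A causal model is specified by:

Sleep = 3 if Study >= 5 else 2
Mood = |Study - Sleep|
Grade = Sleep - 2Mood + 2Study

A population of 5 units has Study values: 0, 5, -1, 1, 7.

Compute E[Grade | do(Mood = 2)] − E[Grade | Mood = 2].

-0.3

Every unit gets Mood=2 under the intervention. Grade values become -2, 9, -4, 0, 13; E[Grade|do(Mood=2)] = 3.2.
E[Grade|Mood=2] averages over only the 2 units with Mood=2 (Study = 0, 5): Grade = -2, 9, mean 3.5.
Difference = 3.2 − 3.5 = -0.3.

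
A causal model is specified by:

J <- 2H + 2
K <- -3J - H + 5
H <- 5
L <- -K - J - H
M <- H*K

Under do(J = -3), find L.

Under do(J=-3), the mechanism J <- 2H + 2 is discarded; J is fixed at -3.
K = -3J - H + 5  [with J=-3, H=5]  = 9
L = -K - J - H  [with K=9, J=-3, H=5]  = -11

-11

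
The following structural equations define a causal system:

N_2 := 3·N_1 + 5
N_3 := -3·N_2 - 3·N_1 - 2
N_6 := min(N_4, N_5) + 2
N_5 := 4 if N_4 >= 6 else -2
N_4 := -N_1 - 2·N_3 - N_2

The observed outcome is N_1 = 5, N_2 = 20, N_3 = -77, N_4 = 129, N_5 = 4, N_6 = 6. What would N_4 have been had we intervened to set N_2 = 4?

49

Under do(N_2=4), the mechanism N_2 := 3·N_1 + 5 is discarded; N_2 is fixed at 4.
N_3 = -3·N_2 - 3·N_1 - 2  [with N_2=4, N_1=5]  = -29
N_4 = -N_1 - 2·N_3 - N_2  [with N_1=5, N_3=-29, N_2=4]  = 49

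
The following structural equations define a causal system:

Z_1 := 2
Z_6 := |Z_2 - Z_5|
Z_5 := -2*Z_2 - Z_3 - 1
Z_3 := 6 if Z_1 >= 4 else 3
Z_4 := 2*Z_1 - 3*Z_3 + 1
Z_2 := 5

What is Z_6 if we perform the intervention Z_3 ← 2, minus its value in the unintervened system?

The intervention breaks the incoming arrows to Z_3: Z_3 := 6 if Z_1 >= 4 else 3 no longer applies, and Z_3 = 2.
Z_5 = -2*Z_2 - Z_3 - 1  [with Z_2=5, Z_3=2]  = -13
Z_6 = |Z_2 - Z_5|  [with Z_2=5, Z_5=-13]  = 18
Without intervention: Z_3 = 6 if Z_1 >= 4 else 3  [with Z_1=2]  = 3; Z_5 = -2*Z_2 - Z_3 - 1  [with Z_2=5, Z_3=3]  = -14; Z_6 = |Z_2 - Z_5|  [with Z_2=5, Z_5=-14]  = 19.
Change = 18 − 19 = -1.

-1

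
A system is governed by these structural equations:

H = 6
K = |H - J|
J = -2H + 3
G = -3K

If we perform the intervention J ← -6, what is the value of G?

Under do(J=-6), the mechanism J = -2H + 3 is discarded; J is fixed at -6.
K = |H - J|  [with H=6, J=-6]  = 12
G = -3K  [with K=12]  = -36

-36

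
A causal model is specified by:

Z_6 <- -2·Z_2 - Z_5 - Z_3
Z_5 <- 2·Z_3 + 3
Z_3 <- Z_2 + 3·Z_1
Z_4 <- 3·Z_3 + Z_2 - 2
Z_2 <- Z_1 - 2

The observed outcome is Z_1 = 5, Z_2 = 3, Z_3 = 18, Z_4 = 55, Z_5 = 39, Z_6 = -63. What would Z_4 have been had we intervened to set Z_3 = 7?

The intervention breaks the incoming arrows to Z_3: Z_3 <- Z_2 + 3·Z_1 no longer applies, and Z_3 = 7.
Z_2 = Z_1 - 2  [with Z_1=5]  = 3
Z_4 = 3·Z_3 + Z_2 - 2  [with Z_3=7, Z_2=3]  = 22

22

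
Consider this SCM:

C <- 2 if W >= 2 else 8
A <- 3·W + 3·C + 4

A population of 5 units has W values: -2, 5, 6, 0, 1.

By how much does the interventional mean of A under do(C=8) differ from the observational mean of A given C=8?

do(C=8) breaks C's dependence on W. With C=8 fixed, A across the units is 22, 43, 46, 28, 31, mean 34.
Conditioning on C=8 selects the 3 unit(s) with W ∈ {-2, 0, 1}. Their A values: 22, 28, 31. Mean = 27.
Difference = 34 − 27 = 7.

7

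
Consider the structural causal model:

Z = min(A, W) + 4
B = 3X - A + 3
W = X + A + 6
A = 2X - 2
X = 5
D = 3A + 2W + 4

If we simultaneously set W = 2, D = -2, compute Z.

The joint intervention fixes W = 2, D = -2, removing each variable's own equation.
A = 2X - 2  [with X=5]  = 8
Z = min(A, W) + 4  [with A=8, W=2]  = 6

6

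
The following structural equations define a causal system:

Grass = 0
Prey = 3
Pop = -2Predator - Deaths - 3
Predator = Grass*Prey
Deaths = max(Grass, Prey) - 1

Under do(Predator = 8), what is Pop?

-21

do(Predator=8) replaces the equation Predator = Grass*Prey with the constant Predator = 8.
Deaths = max(Grass, Prey) - 1  [with Grass=0, Prey=3]  = 2
Pop = -2Predator - Deaths - 3  [with Predator=8, Deaths=2]  = -21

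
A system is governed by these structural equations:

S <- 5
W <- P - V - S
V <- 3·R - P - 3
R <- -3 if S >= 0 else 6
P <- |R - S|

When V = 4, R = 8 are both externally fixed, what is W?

-6

The joint intervention fixes V = 4, R = 8, removing each variable's own equation.
P = |R - S|  [with R=8, S=5]  = 3
W = P - V - S  [with P=3, V=4, S=5]  = -6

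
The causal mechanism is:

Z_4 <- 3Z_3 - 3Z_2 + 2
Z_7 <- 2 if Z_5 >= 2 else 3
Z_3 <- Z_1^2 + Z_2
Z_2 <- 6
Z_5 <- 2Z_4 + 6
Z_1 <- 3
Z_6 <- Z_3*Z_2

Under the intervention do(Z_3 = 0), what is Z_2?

6

Under do(Z_3=0), the mechanism Z_3 <- Z_1^2 + Z_2 is discarded; Z_3 is fixed at 0.
Since Z_2 is not a descendant of the intervened variable, it is unaffected.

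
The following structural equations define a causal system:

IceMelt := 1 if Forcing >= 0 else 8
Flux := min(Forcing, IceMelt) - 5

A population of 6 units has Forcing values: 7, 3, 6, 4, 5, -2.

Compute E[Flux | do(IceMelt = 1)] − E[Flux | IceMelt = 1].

-0.5

Under do(IceMelt=1), IceMelt's equation is replaced by IceMelt=1 for every unit. Per-unit Flux: -4, -4, -4, -4, -4, -7. Mean = -4.5.
E[Flux|IceMelt=1] averages over only the 5 units with IceMelt=1 (Forcing = 7, 3, 6, 4, 5): Flux = -4, -4, -4, -4, -4, mean -4.
Difference = -4.5 − (-4) = -0.5.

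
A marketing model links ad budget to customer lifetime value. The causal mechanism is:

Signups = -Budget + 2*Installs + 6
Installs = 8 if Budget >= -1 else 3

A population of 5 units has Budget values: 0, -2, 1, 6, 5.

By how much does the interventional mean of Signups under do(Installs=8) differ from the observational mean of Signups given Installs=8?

The intervention sets Installs=8 in all 5 units regardless of Budget. Recomputing Signups per unit gives 22, 24, 21, 16, 17; average 20.
Conditioning on Installs=8 selects the 4 unit(s) with Budget ∈ {0, 1, 6, 5}. Their Signups values: 22, 21, 16, 17. Mean = 19.
Difference = 20 − 19 = 1.

1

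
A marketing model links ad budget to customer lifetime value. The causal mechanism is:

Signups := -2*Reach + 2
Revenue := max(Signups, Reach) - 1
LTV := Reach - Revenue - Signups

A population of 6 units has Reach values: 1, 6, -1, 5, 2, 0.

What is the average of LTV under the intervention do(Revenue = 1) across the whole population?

3.5

Under do(Revenue=1), Revenue's equation is replaced by Revenue=1 for every unit. Per-unit LTV: 0, 15, -6, 12, 3, -3. Mean = 3.5.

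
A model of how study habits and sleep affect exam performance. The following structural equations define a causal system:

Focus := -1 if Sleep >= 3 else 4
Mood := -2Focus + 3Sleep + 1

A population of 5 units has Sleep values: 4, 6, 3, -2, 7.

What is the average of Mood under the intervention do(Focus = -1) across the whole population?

Under do(Focus=-1), Focus's equation is replaced by Focus=-1 for every unit. Per-unit Mood: 15, 21, 12, -3, 24. Mean = 13.8.

13.8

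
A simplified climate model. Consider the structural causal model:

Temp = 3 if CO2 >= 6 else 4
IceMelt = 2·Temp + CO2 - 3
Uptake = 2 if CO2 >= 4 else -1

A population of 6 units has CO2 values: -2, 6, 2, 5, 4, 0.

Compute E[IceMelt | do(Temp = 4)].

Every unit gets Temp=4 under the intervention. IceMelt values become 3, 11, 7, 10, 9, 5; E[IceMelt|do(Temp=4)] = 7.5.

7.5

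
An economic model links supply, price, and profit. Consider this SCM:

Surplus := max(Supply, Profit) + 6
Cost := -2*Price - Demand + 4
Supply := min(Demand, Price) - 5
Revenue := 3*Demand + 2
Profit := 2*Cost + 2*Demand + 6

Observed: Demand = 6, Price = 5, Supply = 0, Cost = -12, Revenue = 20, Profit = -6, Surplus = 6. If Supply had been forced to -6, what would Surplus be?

The intervention breaks the incoming arrows to Supply: Supply := min(Demand, Price) - 5 no longer applies, and Supply = -6.
Cost = -2*Price - Demand + 4  [with Price=5, Demand=6]  = -12
Profit = 2*Cost + 2*Demand + 6  [with Cost=-12, Demand=6]  = -6
Surplus = max(Supply, Profit) + 6  [with Supply=-6, Profit=-6]  = 0

0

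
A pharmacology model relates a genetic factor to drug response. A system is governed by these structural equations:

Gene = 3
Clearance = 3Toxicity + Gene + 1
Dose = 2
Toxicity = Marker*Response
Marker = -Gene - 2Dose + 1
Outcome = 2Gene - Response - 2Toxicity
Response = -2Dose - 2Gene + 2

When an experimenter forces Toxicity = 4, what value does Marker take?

-6

do(Toxicity=4) replaces the equation Toxicity = Marker*Response with the constant Toxicity = 4.
Marker is not downstream of the intervention, so its value is determined by the original equations.
Marker = -Gene - 2Dose + 1  [with Gene=3, Dose=2]  = -6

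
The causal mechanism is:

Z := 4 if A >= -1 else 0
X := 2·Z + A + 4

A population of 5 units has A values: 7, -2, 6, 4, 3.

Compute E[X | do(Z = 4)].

15.6

The intervention sets Z=4 in all 5 units regardless of A. Recomputing X per unit gives 19, 10, 18, 16, 15; average 15.6.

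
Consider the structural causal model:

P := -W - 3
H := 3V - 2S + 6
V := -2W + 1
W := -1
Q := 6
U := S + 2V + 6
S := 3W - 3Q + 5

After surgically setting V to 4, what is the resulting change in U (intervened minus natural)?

Under do(V=4), the mechanism V := -2W + 1 is discarded; V is fixed at 4.
S = 3W - 3Q + 5  [with W=-1, Q=6]  = -16
U = S + 2V + 6  [with S=-16, V=4]  = -2
Without intervention: S = 3W - 3Q + 5  [with W=-1, Q=6]  = -16; V = -2W + 1  [with W=-1]  = 3; U = S + 2V + 6  [with S=-16, V=3]  = -4.
Change = -2 − (-4) = 2.

2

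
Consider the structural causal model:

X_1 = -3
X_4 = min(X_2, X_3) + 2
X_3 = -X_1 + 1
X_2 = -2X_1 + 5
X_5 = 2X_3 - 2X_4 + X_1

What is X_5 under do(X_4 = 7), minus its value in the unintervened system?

-2

Intervening sets X_4 = 7 and removes its equation (X_4 = min(X_2, X_3) + 2).
X_3 = -X_1 + 1  [with X_1=-3]  = 4
X_5 = 2X_3 - 2X_4 + X_1  [with X_3=4, X_4=7, X_1=-3]  = -9
Without intervention: X_2 = -2X_1 + 5  [with X_1=-3]  = 11; X_3 = -X_1 + 1  [with X_1=-3]  = 4; X_4 = min(X_2, X_3) + 2  [with X_2=11, X_3=4]  = 6; X_5 = 2X_3 - 2X_4 + X_1  [with X_3=4, X_4=6, X_1=-3]  = -7.
Change = -9 − (-7) = -2.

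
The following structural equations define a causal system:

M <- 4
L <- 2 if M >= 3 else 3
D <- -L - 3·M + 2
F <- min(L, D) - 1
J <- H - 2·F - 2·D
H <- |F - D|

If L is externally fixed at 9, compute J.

Under do(L=9), the mechanism L <- 2 if M >= 3 else 3 is discarded; L is fixed at 9.
D = -L - 3·M + 2  [with L=9, M=4]  = -19
F = min(L, D) - 1  [with L=9, D=-19]  = -20
H = |F - D|  [with F=-20, D=-19]  = 1
J = H - 2·F - 2·D  [with H=1, F=-20, D=-19]  = 79

79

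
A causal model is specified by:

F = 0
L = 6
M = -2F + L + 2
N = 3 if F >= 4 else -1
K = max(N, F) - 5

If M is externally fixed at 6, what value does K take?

Intervening sets M = 6 and removes its equation (M = -2F + L + 2).
No directed path runs from M to K, so K keeps its natural value.
N = 3 if F >= 4 else -1  [with F=0]  = -1
K = max(N, F) - 5  [with N=-1, F=0]  = -5

-5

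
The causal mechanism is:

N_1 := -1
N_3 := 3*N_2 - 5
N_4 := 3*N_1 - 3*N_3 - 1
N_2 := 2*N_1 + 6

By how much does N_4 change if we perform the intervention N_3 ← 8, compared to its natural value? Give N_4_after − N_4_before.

-3

The intervention breaks the incoming arrows to N_3: N_3 := 3*N_2 - 5 no longer applies, and N_3 = 8.
N_4 = 3*N_1 - 3*N_3 - 1  [with N_1=-1, N_3=8]  = -28
Without intervention: N_2 = 2*N_1 + 6  [with N_1=-1]  = 4; N_3 = 3*N_2 - 5  [with N_2=4]  = 7; N_4 = 3*N_1 - 3*N_3 - 1  [with N_1=-1, N_3=7]  = -25.
Change = -28 − (-25) = -3.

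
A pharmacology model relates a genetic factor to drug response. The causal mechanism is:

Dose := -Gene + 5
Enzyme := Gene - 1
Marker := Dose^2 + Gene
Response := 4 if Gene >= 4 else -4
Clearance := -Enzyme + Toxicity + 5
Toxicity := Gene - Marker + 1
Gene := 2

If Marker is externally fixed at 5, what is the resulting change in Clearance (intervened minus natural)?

The intervention breaks the incoming arrows to Marker: Marker := Dose^2 + Gene no longer applies, and Marker = 5.
Enzyme = Gene - 1  [with Gene=2]  = 1
Toxicity = Gene - Marker + 1  [with Gene=2, Marker=5]  = -2
Clearance = -Enzyme + Toxicity + 5  [with Enzyme=1, Toxicity=-2]  = 2
Without intervention: Dose = -Gene + 5  [with Gene=2]  = 3; Enzyme = Gene - 1  [with Gene=2]  = 1; Marker = Dose^2 + Gene  [with Dose=3, Gene=2]  = 11; Toxicity = Gene - Marker + 1  [with Gene=2, Marker=11]  = -8; Clearance = -Enzyme + Toxicity + 5  [with Enzyme=1, Toxicity=-8]  = -4.
Change = 2 − (-4) = 6.

6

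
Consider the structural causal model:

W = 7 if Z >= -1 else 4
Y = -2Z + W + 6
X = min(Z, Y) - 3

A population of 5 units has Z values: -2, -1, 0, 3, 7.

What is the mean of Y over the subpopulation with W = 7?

Conditioning on W=7 selects the 4 unit(s) with Z ∈ {-1, 0, 3, 7}. Their Y values: 15, 13, 7, -1. Mean = 8.5.

8.5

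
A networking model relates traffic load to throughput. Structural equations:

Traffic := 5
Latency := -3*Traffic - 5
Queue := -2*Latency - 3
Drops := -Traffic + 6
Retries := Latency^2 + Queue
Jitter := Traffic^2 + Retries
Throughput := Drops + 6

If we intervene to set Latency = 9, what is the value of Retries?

do(Latency=9) replaces the equation Latency := -3*Traffic - 5 with the constant Latency = 9.
Queue = -2*Latency - 3  [with Latency=9]  = -21
Retries = Latency^2 + Queue  [with Latency=9, Queue=-21]  = 60

60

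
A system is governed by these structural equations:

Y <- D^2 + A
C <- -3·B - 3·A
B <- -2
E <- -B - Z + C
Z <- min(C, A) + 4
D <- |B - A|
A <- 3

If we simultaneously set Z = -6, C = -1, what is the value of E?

7

The joint intervention fixes Z = -6, C = -1, removing each variable's own equation.
E = -B - Z + C  [with B=-2, Z=-6, C=-1]  = 7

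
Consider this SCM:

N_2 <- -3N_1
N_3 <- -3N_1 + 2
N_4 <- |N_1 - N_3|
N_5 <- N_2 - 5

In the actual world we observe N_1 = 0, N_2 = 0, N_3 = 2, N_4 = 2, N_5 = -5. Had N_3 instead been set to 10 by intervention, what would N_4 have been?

10

The intervention breaks the incoming arrows to N_3: N_3 <- -3N_1 + 2 no longer applies, and N_3 = 10.
N_4 = |N_1 - N_3|  [with N_1=0, N_3=10]  = 10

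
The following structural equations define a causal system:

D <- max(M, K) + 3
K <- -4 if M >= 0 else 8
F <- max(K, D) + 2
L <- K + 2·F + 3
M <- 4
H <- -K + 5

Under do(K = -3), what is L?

18

do(K=-3) replaces the equation K <- -4 if M >= 0 else 8 with the constant K = -3.
D = max(M, K) + 3  [with M=4, K=-3]  = 7
F = max(K, D) + 2  [with K=-3, D=7]  = 9
L = K + 2·F + 3  [with K=-3, F=9]  = 18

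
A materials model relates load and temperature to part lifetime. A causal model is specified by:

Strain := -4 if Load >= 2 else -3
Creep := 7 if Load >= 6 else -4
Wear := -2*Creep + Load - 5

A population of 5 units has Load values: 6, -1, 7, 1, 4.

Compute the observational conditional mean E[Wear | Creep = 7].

-12.5

Observing Creep=7 restricts to units where Creep's equation naturally yields 7: Load ∈ {6, 7}. In that subpopulation Wear = -13, -12, mean -12.5.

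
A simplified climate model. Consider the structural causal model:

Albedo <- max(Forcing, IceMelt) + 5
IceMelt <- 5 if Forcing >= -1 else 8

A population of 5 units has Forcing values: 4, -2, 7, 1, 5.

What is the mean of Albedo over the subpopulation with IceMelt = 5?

10.5

Observing IceMelt=5 restricts to units where IceMelt's equation naturally yields 5: Forcing ∈ {4, 7, 1, 5}. In that subpopulation Albedo = 10, 12, 10, 10, mean 10.5.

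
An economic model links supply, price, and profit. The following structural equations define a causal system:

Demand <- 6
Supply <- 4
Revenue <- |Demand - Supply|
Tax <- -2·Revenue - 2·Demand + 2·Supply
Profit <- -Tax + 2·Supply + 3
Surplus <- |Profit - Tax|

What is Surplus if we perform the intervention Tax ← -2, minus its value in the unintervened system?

-12

Under do(Tax=-2), the mechanism Tax <- -2·Revenue - 2·Demand + 2·Supply is discarded; Tax is fixed at -2.
Profit = -Tax + 2·Supply + 3  [with Tax=-2, Supply=4]  = 13
Surplus = |Profit - Tax|  [with Profit=13, Tax=-2]  = 15
Without intervention: Revenue = |Demand - Supply|  [with Demand=6, Supply=4]  = 2; Tax = -2·Revenue - 2·Demand + 2·Supply  [with Revenue=2, Demand=6, Supply=4]  = -8; Profit = -Tax + 2·Supply + 3  [with Tax=-8, Supply=4]  = 19; Surplus = |Profit - Tax|  [with Profit=19, Tax=-8]  = 27.
Change = 15 − 27 = -12.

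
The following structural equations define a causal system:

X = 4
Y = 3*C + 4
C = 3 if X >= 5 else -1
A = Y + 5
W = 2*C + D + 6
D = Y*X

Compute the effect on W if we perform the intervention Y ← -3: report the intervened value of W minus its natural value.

The intervention breaks the incoming arrows to Y: Y = 3*C + 4 no longer applies, and Y = -3.
C = 3 if X >= 5 else -1  [with X=4]  = -1
D = Y*X  [with Y=-3, X=4]  = -12
W = 2*C + D + 6  [with C=-1, D=-12]  = -8
Without intervention: C = 3 if X >= 5 else -1  [with X=4]  = -1; Y = 3*C + 4  [with C=-1]  = 1; D = Y*X  [with Y=1, X=4]  = 4; W = 2*C + D + 6  [with C=-1, D=4]  = 8.
Change = -8 − 8 = -16.

-16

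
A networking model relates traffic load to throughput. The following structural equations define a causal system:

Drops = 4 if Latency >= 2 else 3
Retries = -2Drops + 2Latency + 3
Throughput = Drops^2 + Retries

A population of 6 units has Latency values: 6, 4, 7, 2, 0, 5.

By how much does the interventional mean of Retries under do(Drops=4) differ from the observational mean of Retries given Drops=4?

The intervention sets Drops=4 in all 6 units regardless of Latency. Recomputing Retries per unit gives 7, 3, 9, -1, -5, 5; average 3.
Observing Drops=4 restricts to units where Drops's equation naturally yields 4: Latency ∈ {6, 4, 7, 2, 5}. In that subpopulation Retries = 7, 3, 9, -1, 5, mean 4.6.
Difference = 3 − 4.6 = -1.6.

-1.6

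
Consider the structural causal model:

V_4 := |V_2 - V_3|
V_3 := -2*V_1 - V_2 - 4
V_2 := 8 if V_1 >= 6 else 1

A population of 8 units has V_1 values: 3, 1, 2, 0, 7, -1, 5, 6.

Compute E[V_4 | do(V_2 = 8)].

The intervention sets V_2=8 in all 8 units regardless of V_1. Recomputing V_4 per unit gives 26, 22, 24, 20, 34, 18, 30, 32; average 25.75.

25.75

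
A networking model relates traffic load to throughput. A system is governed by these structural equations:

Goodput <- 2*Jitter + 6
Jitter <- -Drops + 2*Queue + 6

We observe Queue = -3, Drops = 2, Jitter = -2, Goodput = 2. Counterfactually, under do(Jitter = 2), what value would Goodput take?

The intervention breaks the incoming arrows to Jitter: Jitter <- -Drops + 2*Queue + 6 no longer applies, and Jitter = 2.
Goodput = 2*Jitter + 6  [with Jitter=2]  = 10

10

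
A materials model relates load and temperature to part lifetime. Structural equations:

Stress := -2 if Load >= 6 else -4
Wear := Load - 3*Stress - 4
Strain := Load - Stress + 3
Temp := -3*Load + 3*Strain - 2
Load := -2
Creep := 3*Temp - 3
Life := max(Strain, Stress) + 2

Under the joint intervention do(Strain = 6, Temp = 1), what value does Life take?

Under do(Strain = 6, Temp = 1), each intervened variable's structural equation is replaced by its fixed value.
Stress = -2 if Load >= 6 else -4  [with Load=-2]  = -4
Life = max(Strain, Stress) + 2  [with Strain=6, Stress=-4]  = 8

8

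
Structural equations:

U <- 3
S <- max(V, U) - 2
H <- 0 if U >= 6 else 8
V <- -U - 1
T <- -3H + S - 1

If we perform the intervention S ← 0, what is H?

Under do(S=0), the mechanism S <- max(V, U) - 2 is discarded; S is fixed at 0.
Since H is not a descendant of the intervened variable, it is unaffected.
H = 0 if U >= 6 else 8  [with U=3]  = 8

8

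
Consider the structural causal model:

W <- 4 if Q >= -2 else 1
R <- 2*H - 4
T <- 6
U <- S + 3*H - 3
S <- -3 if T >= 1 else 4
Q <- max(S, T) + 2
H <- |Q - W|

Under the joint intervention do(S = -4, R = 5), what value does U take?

5

Under do(S = -4, R = 5), each intervened variable's structural equation is replaced by its fixed value.
Q = max(S, T) + 2  [with S=-4, T=6]  = 8
W = 4 if Q >= -2 else 1  [with Q=8]  = 4
H = |Q - W|  [with Q=8, W=4]  = 4
U = S + 3*H - 3  [with S=-4, H=4]  = 5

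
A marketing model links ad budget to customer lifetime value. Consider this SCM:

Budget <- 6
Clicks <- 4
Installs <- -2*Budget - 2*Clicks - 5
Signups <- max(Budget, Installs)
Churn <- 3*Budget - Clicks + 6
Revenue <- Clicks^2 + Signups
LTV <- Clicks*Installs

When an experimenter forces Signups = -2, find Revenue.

14

Under do(Signups=-2), the mechanism Signups <- max(Budget, Installs) is discarded; Signups is fixed at -2.
Revenue = Clicks^2 + Signups  [with Clicks=4, Signups=-2]  = 14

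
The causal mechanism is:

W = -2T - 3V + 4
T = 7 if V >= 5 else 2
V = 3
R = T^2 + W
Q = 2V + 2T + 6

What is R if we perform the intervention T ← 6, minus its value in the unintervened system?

do(T=6) replaces the equation T = 7 if V >= 5 else 2 with the constant T = 6.
W = -2T - 3V + 4  [with T=6, V=3]  = -17
R = T^2 + W  [with T=6, W=-17]  = 19
Without intervention: T = 7 if V >= 5 else 2  [with V=3]  = 2; W = -2T - 3V + 4  [with T=2, V=3]  = -9; R = T^2 + W  [with T=2, W=-9]  = -5.
Change = 19 − (-5) = 24.

24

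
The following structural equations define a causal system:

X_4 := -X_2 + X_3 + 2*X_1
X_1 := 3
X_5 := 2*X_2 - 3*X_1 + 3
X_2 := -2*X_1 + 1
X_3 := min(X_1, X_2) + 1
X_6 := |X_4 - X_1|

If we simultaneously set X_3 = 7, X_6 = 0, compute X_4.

18

Setting X_3 = 7, X_6 = 0 by intervention discards those variables' equations.
X_2 = -2*X_1 + 1  [with X_1=3]  = -5
X_4 = -X_2 + X_3 + 2*X_1  [with X_2=-5, X_3=7, X_1=3]  = 18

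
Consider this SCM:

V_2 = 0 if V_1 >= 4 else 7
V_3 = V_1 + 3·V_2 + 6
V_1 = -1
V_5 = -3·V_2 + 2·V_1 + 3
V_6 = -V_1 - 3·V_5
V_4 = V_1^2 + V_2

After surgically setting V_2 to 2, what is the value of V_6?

16

Under do(V_2=2), the mechanism V_2 = 0 if V_1 >= 4 else 7 is discarded; V_2 is fixed at 2.
V_5 = -3·V_2 + 2·V_1 + 3  [with V_2=2, V_1=-1]  = -5
V_6 = -V_1 - 3·V_5  [with V_1=-1, V_5=-5]  = 16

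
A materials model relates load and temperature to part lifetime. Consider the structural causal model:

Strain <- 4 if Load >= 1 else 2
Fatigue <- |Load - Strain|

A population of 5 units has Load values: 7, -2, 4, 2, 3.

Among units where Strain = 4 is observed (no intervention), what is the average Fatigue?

1.5

E[Fatigue|Strain=4] averages over only the 4 units with Strain=4 (Load = 7, 4, 2, 3): Fatigue = 3, 0, 2, 1, mean 1.5.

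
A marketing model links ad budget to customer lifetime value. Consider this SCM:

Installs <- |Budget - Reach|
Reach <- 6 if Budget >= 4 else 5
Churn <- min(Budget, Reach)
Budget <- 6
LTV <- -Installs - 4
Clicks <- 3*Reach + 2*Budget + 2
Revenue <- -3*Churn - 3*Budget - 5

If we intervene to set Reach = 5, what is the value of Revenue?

-38

Under do(Reach=5), the mechanism Reach <- 6 if Budget >= 4 else 5 is discarded; Reach is fixed at 5.
Churn = min(Budget, Reach)  [with Budget=6, Reach=5]  = 5
Revenue = -3*Churn - 3*Budget - 5  [with Churn=5, Budget=6]  = -38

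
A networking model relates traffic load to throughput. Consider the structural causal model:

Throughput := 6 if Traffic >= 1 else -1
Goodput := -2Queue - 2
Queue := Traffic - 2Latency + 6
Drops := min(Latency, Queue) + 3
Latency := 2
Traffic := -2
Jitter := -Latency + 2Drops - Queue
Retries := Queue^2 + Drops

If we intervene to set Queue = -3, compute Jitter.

The intervention breaks the incoming arrows to Queue: Queue := Traffic - 2Latency + 6 no longer applies, and Queue = -3.
Drops = min(Latency, Queue) + 3  [with Latency=2, Queue=-3]  = 0
Jitter = -Latency + 2Drops - Queue  [with Latency=2, Drops=0, Queue=-3]  = 1

1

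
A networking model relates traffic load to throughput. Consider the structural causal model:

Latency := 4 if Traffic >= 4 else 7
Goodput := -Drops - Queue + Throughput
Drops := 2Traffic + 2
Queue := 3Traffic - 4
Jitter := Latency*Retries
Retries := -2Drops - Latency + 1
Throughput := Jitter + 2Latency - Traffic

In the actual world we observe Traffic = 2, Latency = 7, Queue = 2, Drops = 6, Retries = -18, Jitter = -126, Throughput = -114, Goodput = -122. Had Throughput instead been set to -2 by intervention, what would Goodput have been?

do(Throughput=-2) replaces the equation Throughput := Jitter + 2Latency - Traffic with the constant Throughput = -2.
Queue = 3Traffic - 4  [with Traffic=2]  = 2
Drops = 2Traffic + 2  [with Traffic=2]  = 6
Goodput = -Drops - Queue + Throughput  [with Drops=6, Queue=2, Throughput=-2]  = -10

-10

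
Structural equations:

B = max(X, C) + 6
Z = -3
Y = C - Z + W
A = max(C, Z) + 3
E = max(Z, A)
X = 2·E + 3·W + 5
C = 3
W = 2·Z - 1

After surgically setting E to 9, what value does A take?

6

do(E=9) replaces the equation E = max(Z, A) with the constant E = 9.
A is not downstream of the intervention, so its value is determined by the original equations.
A = max(C, Z) + 3  [with C=3, Z=-3]  = 6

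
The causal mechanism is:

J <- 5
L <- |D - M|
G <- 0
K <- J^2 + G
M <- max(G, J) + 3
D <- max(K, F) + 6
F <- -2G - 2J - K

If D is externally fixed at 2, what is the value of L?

Under do(D=2), the mechanism D <- max(K, F) + 6 is discarded; D is fixed at 2.
M = max(G, J) + 3  [with G=0, J=5]  = 8
L = |D - M|  [with D=2, M=8]  = 6

6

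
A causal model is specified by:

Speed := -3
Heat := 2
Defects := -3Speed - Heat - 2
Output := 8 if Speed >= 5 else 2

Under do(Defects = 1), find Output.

The intervention breaks the incoming arrows to Defects: Defects := -3Speed - Heat - 2 no longer applies, and Defects = 1.
Output is not downstream of the intervention, so its value is determined by the original equations.
Output = 8 if Speed >= 5 else 2  [with Speed=-3]  = 2

2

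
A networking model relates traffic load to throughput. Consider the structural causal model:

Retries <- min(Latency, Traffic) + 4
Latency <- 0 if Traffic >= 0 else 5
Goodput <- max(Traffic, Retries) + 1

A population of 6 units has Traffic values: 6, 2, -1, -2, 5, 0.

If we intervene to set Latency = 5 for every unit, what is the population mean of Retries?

5.5

do(Latency=5) breaks Latency's dependence on Traffic. With Latency=5 fixed, Retries across the units is 9, 6, 3, 2, 9, 4, mean 5.5.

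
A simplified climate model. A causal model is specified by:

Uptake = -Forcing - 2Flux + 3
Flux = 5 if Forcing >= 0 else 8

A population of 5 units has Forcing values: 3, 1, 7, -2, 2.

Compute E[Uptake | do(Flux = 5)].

Every unit gets Flux=5 under the intervention. Uptake values become -10, -8, -14, -5, -9; E[Uptake|do(Flux=5)] = -9.2.

-9.2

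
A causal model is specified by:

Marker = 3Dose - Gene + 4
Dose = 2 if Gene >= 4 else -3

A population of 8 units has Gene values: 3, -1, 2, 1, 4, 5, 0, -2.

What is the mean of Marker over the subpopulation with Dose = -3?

-5.5

E[Marker|Dose=-3] averages over only the 6 units with Dose=-3 (Gene = 3, -1, 2, 1, 0, -2): Marker = -8, -4, -7, -6, -5, -3, mean -5.5.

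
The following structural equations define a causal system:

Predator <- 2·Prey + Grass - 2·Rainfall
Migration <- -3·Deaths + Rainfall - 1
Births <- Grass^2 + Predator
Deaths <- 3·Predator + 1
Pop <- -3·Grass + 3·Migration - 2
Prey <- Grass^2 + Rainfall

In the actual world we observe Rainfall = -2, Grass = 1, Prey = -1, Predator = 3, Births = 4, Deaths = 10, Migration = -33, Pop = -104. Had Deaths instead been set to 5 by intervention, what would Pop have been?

Intervening sets Deaths = 5 and removes its equation (Deaths <- 3·Predator + 1).
Migration = -3·Deaths + Rainfall - 1  [with Deaths=5, Rainfall=-2]  = -18
Pop = -3·Grass + 3·Migration - 2  [with Grass=1, Migration=-18]  = -59

-59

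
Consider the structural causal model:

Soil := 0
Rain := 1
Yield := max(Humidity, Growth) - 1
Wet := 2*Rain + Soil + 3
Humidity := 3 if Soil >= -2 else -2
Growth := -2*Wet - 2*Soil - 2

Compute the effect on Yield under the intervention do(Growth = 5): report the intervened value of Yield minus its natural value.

2

Under do(Growth=5), the mechanism Growth := -2*Wet - 2*Soil - 2 is discarded; Growth is fixed at 5.
Humidity = 3 if Soil >= -2 else -2  [with Soil=0]  = 3
Yield = max(Humidity, Growth) - 1  [with Humidity=3, Growth=5]  = 4
Without intervention: Wet = 2*Rain + Soil + 3  [with Rain=1, Soil=0]  = 5; Growth = -2*Wet - 2*Soil - 2  [with Wet=5, Soil=0]  = -12; Humidity = 3 if Soil >= -2 else -2  [with Soil=0]  = 3; Yield = max(Humidity, Growth) - 1  [with Humidity=3, Growth=-12]  = 2.
Change = 4 − 2 = 2.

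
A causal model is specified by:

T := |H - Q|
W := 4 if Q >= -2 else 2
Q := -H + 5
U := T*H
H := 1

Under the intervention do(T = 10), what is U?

Intervening sets T = 10 and removes its equation (T := |H - Q|).
U = T*H  [with T=10, H=1]  = 10

10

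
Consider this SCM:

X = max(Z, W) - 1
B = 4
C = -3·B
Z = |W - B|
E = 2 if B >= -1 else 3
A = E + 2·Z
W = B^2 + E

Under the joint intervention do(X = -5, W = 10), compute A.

14

The joint intervention fixes X = -5, W = 10, removing each variable's own equation.
E = 2 if B >= -1 else 3  [with B=4]  = 2
Z = |W - B|  [with W=10, B=4]  = 6
A = E + 2·Z  [with E=2, Z=6]  = 14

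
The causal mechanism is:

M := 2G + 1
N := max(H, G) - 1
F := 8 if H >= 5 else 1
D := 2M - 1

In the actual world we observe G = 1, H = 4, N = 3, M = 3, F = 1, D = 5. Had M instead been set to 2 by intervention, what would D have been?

3

Under do(M=2), the mechanism M := 2G + 1 is discarded; M is fixed at 2.
D = 2M - 1  [with M=2]  = 3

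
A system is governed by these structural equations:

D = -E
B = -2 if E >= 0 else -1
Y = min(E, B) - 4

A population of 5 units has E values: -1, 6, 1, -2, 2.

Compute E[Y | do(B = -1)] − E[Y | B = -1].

0.3

do(B=-1) breaks B's dependence on E. With B=-1 fixed, Y across the units is -5, -5, -5, -6, -5, mean -5.2.
E[Y|B=-1] averages over only the 2 units with B=-1 (E = -1, -2): Y = -5, -6, mean -5.5.
Difference = -5.2 − (-5.5) = 0.3.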